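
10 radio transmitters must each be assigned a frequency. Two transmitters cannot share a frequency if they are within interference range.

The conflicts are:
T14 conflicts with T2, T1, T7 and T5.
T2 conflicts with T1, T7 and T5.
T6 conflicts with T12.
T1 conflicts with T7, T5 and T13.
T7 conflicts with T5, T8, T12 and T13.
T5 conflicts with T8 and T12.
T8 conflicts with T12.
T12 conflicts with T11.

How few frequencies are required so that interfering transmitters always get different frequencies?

T14, T2, T1, T7, T5 all conflict with each other, so at least 5 frequencies are needed.
5 frequencies suffice: frequency 1 → {T6, T7, T11}; frequency 2 → {T5, T13}; frequency 3 → {T1, T12}; frequency 4 → {T2, T8}; frequency 5 → {T14}. No two conflicting transmitters share a frequency.

5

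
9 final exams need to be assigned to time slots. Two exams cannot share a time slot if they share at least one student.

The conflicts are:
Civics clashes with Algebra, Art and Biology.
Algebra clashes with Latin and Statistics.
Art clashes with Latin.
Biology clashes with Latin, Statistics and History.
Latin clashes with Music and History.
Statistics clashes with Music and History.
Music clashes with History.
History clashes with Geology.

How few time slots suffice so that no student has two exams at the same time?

Biology, Statistics, History are mutually in conflict, so at least 3 time slots are needed.
3 time slots suffice: Civics=1, Algebra=3, Art=3, Biology=3, Latin=2, Statistics=2, Music=3, History=1, Geology=2. No two conflicting exams share a time slot.

3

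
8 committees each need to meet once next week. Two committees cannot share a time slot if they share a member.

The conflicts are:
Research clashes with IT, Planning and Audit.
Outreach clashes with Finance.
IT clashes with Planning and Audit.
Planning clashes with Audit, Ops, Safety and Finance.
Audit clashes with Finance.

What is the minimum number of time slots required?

4

Research, IT, Planning, Audit all conflict with each other, so at least 4 time slots are needed.
4 time slots suffice: time slot 1 → {Outreach, Planning}; time slot 2 → {Audit, Ops, Safety}; time slot 3 → {Research, Finance}; time slot 4 → {IT}. No two conflicting committees share a time slot.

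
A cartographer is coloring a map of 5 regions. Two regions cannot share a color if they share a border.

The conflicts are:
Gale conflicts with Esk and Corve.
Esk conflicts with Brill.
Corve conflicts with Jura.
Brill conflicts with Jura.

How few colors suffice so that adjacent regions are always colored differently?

3

The cycle Corve-Jura-Brill-Esk-Gale-Corve has odd length 5, so it cannot be 2-colored; at least 3 colors are needed.
3 colors suffice: color 1 → {Gale, Brill}; color 2 → {Esk, Jura}; color 3 → {Corve}. Every pair that conflicts lands in different colors.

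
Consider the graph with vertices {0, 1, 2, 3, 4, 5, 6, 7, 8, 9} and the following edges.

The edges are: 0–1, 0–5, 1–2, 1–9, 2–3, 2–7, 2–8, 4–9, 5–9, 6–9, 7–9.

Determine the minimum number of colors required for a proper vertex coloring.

2

0 and 5 are adjacent, so at least 2 colors are needed.
2 colors suffice: color a → {0, 2, 9}; color b → {1, 3, 4, 5, 6, 7, 8}. Every edge joins two different colors.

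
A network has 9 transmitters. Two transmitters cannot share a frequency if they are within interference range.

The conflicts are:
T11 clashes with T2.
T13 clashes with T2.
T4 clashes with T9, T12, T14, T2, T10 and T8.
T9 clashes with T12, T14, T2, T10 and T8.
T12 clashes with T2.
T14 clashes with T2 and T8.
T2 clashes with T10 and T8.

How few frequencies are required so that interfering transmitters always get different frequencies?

5

T4, T9, T14, T2, T8 pairwise conflict, so at least 5 frequencies are needed.
A valid assignment using 5 frequencies: T11=2, T13=2, T4=2, T9=3, T12=4, T14=5, T2=1, T10=4, T8=4. Every pair that conflicts lands in different frequencies.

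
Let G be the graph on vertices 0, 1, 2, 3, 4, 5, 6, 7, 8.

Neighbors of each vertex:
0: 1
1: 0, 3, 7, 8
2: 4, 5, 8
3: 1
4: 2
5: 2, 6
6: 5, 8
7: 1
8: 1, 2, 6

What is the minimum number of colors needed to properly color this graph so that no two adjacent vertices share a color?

2

1 and 7 are adjacent, so at least 2 colors are needed.
2 colors suffice: color a → {1, 2, 6}; color b → {0, 3, 4, 5, 7, 8}. Each edge has distinct colors on its endpoints.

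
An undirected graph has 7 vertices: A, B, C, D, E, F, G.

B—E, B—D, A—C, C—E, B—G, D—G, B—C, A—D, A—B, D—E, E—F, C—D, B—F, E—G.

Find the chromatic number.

A, B, C, D are pairwise adjacent (a clique of size 4), so at least 4 colors are needed.
4 colors suffice: color red → {B}; color blue → {D, F}; color green → {A, E}; color yellow → {C, G}. No two adjacent vertices share a color.

4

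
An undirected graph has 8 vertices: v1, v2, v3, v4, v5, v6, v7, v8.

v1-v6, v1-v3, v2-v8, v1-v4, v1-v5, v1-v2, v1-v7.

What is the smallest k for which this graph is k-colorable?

v1 and v5 are adjacent, so at least 2 colors are needed.
2 colors suffice: color 1 → {v1, v8}; color 2 → {v2, v3, v4, v5, v6, v7}. Every edge joins two different colors.

2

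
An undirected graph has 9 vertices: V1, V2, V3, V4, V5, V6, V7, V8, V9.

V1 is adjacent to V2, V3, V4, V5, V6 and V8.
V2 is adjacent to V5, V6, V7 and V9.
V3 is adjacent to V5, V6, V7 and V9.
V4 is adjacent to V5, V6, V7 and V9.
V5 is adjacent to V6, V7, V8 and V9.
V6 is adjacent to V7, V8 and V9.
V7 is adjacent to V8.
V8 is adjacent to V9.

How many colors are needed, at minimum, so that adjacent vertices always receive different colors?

V3, V5, V6, V9 form a clique, so at least 4 colors are needed.
4 colors suffice: V1=3, V2=4, V3=4, V4=4, V5=1, V6=2, V7=3, V8=4, V9=3. Each edge has distinct colors on its endpoints.

4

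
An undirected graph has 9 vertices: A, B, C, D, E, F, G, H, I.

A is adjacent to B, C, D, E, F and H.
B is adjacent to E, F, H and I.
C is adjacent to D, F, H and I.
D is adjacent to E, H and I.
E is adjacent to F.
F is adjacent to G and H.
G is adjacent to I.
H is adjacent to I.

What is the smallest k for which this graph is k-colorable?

4

A, C, F, H are pairwise adjacent (a clique of size 4), so at least 4 colors are needed.
4 colors suffice: A=green, B=yellow, C=yellow, D=red, E=blue, F=red, G=blue, H=blue, I=green. Each edge has distinct colors on its endpoints.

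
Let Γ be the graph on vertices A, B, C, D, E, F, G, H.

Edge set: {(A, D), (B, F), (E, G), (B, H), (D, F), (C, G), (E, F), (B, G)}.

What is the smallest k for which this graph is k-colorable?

2

B and H are adjacent, so at least 2 colors are needed.
2 colors suffice: color red → {A, F, G, H}; color blue → {B, C, D, E}. Each edge has distinct colors on its endpoints.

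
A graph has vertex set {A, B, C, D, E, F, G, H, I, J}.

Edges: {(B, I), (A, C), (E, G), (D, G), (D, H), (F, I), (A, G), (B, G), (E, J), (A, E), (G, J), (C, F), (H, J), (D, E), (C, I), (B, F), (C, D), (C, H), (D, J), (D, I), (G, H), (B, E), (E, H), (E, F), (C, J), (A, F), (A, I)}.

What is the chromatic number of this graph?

D, E, G, H, J are mutually adjacent (a clique of size 5), so at least 5 colors are needed.
A valid assignment using 5 colors: A=3, B=3, C=1, D=3, E=1, F=2, G=2, H=4, I=4, J=5. No two adjacent vertices share a color.

5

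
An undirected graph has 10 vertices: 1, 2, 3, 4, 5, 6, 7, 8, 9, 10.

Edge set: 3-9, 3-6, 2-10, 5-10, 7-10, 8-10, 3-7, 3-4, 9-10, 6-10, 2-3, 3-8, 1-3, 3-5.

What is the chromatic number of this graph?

9 and 10 are adjacent, so at least 2 colors are needed.
One proper 2-coloring: 1=blue, 2=blue, 3=red, 4=blue, 5=blue, 6=blue, 7=blue, 8=blue, 9=blue, 10=red. Every edge joins two different colors.

2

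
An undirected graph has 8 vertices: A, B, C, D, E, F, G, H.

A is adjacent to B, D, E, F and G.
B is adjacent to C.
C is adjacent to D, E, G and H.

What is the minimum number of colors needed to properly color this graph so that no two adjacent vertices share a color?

C and G are adjacent, so at least 2 colors are needed.
2 colors suffice: A=1, B=2, C=1, D=2, E=2, F=2, G=2, H=2. Each edge has distinct colors on its endpoints.

2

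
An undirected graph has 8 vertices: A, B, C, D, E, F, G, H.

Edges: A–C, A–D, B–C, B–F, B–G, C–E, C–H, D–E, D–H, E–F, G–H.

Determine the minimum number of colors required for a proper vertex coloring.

2

E and F are adjacent, so at least 2 colors are needed.
2 colors suffice: color 1 → {C, D, F, G}; color 2 → {A, B, E, H}. No two adjacent vertices share a color.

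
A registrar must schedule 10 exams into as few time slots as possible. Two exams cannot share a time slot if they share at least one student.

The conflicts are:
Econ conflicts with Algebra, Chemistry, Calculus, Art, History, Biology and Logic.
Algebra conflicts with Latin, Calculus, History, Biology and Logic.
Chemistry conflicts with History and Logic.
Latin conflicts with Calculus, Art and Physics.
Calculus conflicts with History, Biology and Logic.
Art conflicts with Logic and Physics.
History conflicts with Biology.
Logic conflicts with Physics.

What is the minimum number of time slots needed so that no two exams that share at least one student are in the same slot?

Econ, Algebra, Calculus, History, Biology pairwise conflict, so at least 5 time slots are needed.
Using 5 time slots: Econ=1, Algebra=2, Chemistry=2, Latin=1, Calculus=3, Art=2, History=4, Biology=5, Logic=4, Physics=3. No two conflicting exams share a time slot.

5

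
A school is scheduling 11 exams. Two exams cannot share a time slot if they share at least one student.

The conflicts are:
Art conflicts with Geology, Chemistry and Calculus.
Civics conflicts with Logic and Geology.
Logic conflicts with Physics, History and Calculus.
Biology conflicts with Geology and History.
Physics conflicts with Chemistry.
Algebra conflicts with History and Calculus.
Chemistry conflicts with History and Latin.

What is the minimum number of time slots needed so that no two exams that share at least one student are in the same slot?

3

The cycle Biology-Geology-Civics-Logic-History-Biology has odd length 5, so it cannot be 2-colored; at least 3 time slots are needed.
Using 3 time slots: Art=3, Civics=2, Logic=1, Biology=3, Physics=2, Algebra=1, Geology=1, Chemistry=1, History=2, Calculus=2, Latin=2. No two conflicting exams share a time slot.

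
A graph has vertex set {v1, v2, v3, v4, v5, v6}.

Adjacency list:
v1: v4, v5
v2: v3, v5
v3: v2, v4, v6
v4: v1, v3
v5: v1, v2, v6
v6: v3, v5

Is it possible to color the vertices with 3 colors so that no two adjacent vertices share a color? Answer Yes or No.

The chromatic number is 3. The cycle v4-v3-v2-v5-v1-v4 has odd length 5, so it cannot be 2-colored; at least 3 colors are needed.
3 colors suffice: color 1 → {v3, v5}; color 2 → {v2, v4, v6}; color 3 → {v1}.
That is already a proper 3-coloring.

Yes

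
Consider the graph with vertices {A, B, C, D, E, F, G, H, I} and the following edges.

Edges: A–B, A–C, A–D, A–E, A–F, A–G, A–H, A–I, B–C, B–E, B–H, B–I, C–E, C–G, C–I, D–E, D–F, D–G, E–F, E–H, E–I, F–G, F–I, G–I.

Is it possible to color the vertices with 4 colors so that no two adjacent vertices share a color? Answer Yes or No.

A, B, C, E, I are pairwise adjacent (a clique of size 5), so at least 5 colors are needed.
So 4 colors are not enough.

No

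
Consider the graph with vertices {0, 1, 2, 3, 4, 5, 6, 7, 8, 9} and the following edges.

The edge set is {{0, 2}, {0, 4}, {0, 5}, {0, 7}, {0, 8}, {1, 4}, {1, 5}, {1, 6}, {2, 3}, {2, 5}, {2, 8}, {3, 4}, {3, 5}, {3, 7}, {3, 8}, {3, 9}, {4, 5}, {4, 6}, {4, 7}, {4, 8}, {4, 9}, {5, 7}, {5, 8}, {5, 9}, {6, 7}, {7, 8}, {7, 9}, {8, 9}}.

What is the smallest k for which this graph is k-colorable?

6

3, 4, 5, 7, 8, 9 are mutually adjacent (a clique of size 6), so at least 6 colors are needed.
6 colors suffice: color a → {5, 6}; color b → {2, 4}; color c → {1, 8}; color d → {7}; color e → {0, 3}; color f → {9}. No two adjacent vertices share a color.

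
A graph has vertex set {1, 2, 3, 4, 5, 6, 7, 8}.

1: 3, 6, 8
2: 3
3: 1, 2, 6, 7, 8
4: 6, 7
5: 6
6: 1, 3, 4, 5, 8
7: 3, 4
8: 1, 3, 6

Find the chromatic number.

4

1, 3, 6, 8 are pairwise adjacent (a clique of size 4), so at least 4 colors are needed.
4 colors suffice: color red → {2, 6, 7}; color blue → {3, 4, 5}; color green → {1}; color yellow → {8}. Each edge has distinct colors on its endpoints.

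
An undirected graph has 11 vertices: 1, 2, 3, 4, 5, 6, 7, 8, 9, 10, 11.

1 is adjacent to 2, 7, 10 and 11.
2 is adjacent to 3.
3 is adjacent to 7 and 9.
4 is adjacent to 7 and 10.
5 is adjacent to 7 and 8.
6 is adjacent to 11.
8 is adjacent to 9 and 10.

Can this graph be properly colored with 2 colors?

No

The cycle 5-8-10-4-7-5 has odd length 5, so it cannot be 2-colored; at least 3 colors are needed.
So 2 colors are not enough.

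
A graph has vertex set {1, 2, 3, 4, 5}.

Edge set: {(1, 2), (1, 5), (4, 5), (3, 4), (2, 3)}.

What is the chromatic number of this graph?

3

The cycle 5-1-2-3-4-5 has odd length 5, so it cannot be 2-colored; at least 3 colors are needed.
One proper 3-coloring: 1=blue, 2=red, 3=blue, 4=green, 5=red. Each edge has distinct colors on its endpoints.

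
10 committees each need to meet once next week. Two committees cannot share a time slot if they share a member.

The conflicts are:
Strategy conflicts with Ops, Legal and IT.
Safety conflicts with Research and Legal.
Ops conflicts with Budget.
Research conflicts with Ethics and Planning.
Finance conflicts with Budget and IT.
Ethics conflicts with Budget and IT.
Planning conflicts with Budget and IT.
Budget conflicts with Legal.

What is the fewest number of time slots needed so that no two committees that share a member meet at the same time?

3

The cycle Strategy-IT-Planning-Budget-Ops-Strategy has odd length 5, so it cannot be 2-colored; at least 3 time slots are needed.
3 time slots suffice: time slot 1 → {Research, Budget, IT}; time slot 2 → {Strategy, Safety, Finance, Ethics, Planning}; time slot 3 → {Ops, Legal}. Each listed conflict is separated.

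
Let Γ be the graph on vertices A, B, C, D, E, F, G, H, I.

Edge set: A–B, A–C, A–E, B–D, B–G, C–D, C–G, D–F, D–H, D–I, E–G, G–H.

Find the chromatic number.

2

D and F are adjacent, so at least 2 colors are needed.
2 colors suffice: color red → {A, D, G}; color blue → {B, C, E, F, H, I}. Each edge has distinct colors on its endpoints.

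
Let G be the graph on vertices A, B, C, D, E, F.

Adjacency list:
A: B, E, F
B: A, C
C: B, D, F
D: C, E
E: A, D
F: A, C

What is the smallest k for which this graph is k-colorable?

3

The cycle A-B-C-D-E-A has odd length 5, so it cannot be 2-colored; at least 3 colors are needed.
One proper 3-coloring: A=1, B=2, C=1, D=2, E=3, F=2. No two adjacent vertices share a color.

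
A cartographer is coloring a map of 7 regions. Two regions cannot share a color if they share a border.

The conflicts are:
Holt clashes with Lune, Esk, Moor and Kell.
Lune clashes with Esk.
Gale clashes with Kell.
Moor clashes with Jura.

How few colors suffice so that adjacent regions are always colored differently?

Holt, Lune, Esk are mutually in conflict, so at least 3 colors are needed.
3 colors suffice: color 1 → {Holt, Gale, Jura}; color 2 → {Esk, Moor, Kell}; color 3 → {Lune}. Every pair that conflicts lands in different colors.

3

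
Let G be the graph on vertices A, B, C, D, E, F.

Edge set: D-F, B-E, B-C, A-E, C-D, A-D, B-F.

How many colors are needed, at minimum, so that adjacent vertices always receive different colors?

The cycle E-B-F-D-A-E has odd length 5, so it cannot be 2-colored; at least 3 colors are needed.
3 colors suffice: color 1 → {B, D}; color 2 → {A, C, F}; color 3 → {E}. Each edge has distinct colors on its endpoints.

3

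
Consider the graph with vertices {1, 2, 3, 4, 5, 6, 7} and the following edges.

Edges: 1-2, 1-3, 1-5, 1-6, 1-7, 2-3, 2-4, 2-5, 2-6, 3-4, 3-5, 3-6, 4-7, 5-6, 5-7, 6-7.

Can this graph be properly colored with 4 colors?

1, 2, 3, 5, 6 are pairwise adjacent (a clique of size 5), so at least 5 colors are needed.
So 4 colors are not enough.

No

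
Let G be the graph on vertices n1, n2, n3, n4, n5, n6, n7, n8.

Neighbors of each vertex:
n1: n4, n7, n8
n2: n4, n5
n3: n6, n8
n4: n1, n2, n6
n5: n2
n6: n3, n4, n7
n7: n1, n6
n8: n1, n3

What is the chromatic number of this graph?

3

The cycle n6-n7-n1-n8-n3-n6 has odd length 5, so it cannot be 2-colored; at least 3 colors are needed.
One proper 3-coloring: n1=red, n2=red, n3=green, n4=blue, n5=blue, n6=red, n7=blue, n8=blue. Every edge joins two different colors.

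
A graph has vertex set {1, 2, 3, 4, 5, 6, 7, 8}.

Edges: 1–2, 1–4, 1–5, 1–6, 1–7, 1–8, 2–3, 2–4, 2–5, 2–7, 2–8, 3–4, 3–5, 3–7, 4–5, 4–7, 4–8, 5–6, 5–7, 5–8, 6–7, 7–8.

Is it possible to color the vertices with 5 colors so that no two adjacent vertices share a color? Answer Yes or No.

1, 2, 4, 5, 7, 8 are pairwise adjacent (a clique of size 6), so at least 6 colors are needed.
So 5 colors are not enough.

No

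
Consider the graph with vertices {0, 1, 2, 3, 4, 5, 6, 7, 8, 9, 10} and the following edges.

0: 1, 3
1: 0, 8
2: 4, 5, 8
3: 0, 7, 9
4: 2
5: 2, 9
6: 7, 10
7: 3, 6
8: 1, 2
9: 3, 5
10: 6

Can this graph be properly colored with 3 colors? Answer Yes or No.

The chromatic number is 3. The cycle 0-3-9-5-2-8-1-0 has odd length 7, so it cannot be 2-colored; at least 3 colors are needed.
A valid assignment using 3 colors: 0=b, 1=a, 2=a, 3=a, 4=b, 5=b, 6=a, 7=b, 8=b, 9=c, 10=b.
That is already a proper 3-coloring.

Yes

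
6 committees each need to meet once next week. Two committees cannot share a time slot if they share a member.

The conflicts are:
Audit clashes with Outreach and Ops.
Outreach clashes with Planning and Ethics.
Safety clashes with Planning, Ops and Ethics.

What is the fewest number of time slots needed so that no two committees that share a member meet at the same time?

3

The cycle Ops-Safety-Planning-Outreach-Audit-Ops has odd length 5, so it cannot be 2-colored; at least 3 time slots are needed.
3 time slots suffice: time slot 1 → {Outreach, Safety}; time slot 2 → {Audit, Planning, Ethics}; time slot 3 → {Ops}. No two conflicting committees share a time slot.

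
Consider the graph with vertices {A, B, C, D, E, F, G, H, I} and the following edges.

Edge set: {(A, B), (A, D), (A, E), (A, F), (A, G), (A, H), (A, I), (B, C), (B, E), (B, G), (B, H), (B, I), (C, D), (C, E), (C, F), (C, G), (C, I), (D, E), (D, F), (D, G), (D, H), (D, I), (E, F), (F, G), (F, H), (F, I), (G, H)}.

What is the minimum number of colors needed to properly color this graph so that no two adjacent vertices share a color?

5

A, D, F, G, H form a clique, so at least 5 colors are needed.
5 colors suffice: color red → {B, D}; color blue → {A, C}; color green → {F}; color yellow → {E, G, I}; color purple → {H}. Each edge has distinct colors on its endpoints.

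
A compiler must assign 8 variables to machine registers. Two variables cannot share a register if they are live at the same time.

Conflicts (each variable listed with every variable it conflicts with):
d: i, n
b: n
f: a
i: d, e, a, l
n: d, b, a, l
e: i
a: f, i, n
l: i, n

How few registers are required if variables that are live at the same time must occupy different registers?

i and e conflict, so at least 2 registers are needed.
2 registers suffice: d=2, b=2, f=1, i=1, n=1, e=2, a=2, l=2. No two conflicting variables share a register.

2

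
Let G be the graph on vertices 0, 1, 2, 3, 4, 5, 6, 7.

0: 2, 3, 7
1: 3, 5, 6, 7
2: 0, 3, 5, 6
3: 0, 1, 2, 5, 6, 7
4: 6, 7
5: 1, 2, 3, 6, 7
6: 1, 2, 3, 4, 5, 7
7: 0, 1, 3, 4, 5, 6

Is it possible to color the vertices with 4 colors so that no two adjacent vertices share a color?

1, 3, 5, 6, 7 are pairwise adjacent (a clique of size 5), so at least 5 colors are needed.
So 4 colors are not enough.

No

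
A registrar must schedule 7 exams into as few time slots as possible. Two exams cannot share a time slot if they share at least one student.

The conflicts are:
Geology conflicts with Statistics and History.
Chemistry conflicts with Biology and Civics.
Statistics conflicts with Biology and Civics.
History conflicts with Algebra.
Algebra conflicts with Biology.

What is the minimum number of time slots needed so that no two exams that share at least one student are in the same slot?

3

The cycle Biology-Algebra-History-Geology-Statistics-Biology has odd length 5, so it cannot be 2-colored; at least 3 time slots are needed.
Using 3 time slots: Geology=2, Chemistry=1, Statistics=1, History=1, Algebra=3, Biology=2, Civics=2. Every pair that conflicts lands in different time slots.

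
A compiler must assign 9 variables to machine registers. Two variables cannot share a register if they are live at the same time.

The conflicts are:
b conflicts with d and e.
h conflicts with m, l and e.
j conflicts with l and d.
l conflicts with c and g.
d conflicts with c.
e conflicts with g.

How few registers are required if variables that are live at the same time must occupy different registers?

2

h and e conflict, so at least 2 registers are needed.
Using 2 registers: b=2, h=2, j=2, m=1, l=1, d=1, c=2, e=1, g=2. Each listed conflict is separated.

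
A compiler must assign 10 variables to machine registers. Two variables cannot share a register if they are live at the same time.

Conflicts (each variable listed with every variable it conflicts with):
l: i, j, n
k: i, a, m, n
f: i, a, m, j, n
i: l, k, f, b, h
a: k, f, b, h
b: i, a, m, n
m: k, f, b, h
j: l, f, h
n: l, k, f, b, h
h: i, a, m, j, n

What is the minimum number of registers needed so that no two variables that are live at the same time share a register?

2

k and a conflict, so at least 2 registers are needed.
Using 2 registers: l=2, k=2, f=2, i=1, a=1, b=2, m=1, j=1, n=1, h=2. No two conflicting variables share a register.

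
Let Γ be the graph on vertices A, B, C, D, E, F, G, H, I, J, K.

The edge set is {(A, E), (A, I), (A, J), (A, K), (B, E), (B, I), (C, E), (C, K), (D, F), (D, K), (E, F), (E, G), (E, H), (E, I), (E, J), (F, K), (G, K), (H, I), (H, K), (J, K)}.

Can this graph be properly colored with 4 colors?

The chromatic number is 3. D, F, K are pairwise adjacent, so at least 3 colors are needed.
A valid assignment using 3 colors: A=3, B=3, C=2, D=3, E=1, F=2, G=2, H=3, I=2, J=2, K=1.
Since 4 ≥ 3, a proper 4-coloring certainly exists.

Yes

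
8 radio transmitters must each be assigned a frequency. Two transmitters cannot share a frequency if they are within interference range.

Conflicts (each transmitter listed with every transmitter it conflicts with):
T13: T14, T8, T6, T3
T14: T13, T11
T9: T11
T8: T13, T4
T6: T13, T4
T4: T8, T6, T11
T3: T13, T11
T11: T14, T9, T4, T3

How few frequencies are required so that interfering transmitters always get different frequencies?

3

The cycle T13-T8-T4-T11-T14-T13 has odd length 5, so it cannot be 2-colored; at least 3 frequencies are needed.
3 frequencies suffice: frequency 1 → {T13, T11}; frequency 2 → {T14, T9, T4, T3}; frequency 3 → {T8, T6}. Every pair that conflicts lands in different frequencies.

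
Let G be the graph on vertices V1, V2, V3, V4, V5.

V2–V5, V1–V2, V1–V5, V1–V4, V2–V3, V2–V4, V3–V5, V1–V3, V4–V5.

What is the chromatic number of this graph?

V1, V2, V4, V5 form a clique, so at least 4 colors are needed.
4 colors suffice: color 1 → {V1}; color 2 → {V5}; color 3 → {V2}; color 4 → {V3, V4}. Every edge joins two different colors.

4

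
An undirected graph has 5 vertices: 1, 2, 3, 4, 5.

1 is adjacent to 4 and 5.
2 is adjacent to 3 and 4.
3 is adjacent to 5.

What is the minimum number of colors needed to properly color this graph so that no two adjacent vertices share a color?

The cycle 3-5-1-4-2-3 has odd length 5, so it cannot be 2-colored; at least 3 colors are needed.
A valid assignment using 3 colors: 1=red, 2=blue, 3=red, 4=green, 5=blue. Each edge has distinct colors on its endpoints.

3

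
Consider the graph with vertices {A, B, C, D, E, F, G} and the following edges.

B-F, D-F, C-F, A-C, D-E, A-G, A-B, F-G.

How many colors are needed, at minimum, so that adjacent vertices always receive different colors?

A and G are adjacent, so at least 2 colors are needed.
One proper 2-coloring: A=red, B=blue, C=blue, D=blue, E=red, F=red, G=blue. Each edge has distinct colors on its endpoints.

2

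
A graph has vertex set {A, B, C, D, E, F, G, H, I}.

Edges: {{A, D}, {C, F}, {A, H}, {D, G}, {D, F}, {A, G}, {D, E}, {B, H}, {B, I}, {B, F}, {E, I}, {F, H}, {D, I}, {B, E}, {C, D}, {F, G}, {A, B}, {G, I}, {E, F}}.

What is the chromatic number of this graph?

3

C, D, F form a triangle, so at least 3 colors are needed.
One proper 3-coloring: A=2, B=1, C=3, D=1, E=3, F=2, G=3, H=3, I=2. Each edge has distinct colors on its endpoints.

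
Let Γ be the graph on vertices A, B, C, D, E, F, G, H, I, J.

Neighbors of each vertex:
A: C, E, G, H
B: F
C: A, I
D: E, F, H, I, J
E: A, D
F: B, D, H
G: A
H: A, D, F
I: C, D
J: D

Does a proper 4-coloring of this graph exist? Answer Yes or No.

Yes

The chromatic number is 3. D, F, H are mutually adjacent, so at least 3 colors are needed.
3 colors suffice: color red → {A, B, D}; color blue → {E, G, H, I, J}; color green → {C, F}.
Since 4 ≥ 3, a proper 4-coloring certainly exists.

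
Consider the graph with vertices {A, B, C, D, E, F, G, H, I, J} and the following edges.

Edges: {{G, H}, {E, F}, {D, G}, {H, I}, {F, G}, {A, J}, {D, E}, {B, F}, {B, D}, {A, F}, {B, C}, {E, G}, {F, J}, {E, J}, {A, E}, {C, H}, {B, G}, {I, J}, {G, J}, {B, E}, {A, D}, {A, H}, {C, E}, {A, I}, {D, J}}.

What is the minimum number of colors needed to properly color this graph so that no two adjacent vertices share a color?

4

B, D, E, G form a clique, so at least 4 colors are needed.
4 colors suffice: color red → {E, H}; color blue → {A, C, G}; color green → {B, J}; color yellow → {D, F, I}. Every edge joins two different colors.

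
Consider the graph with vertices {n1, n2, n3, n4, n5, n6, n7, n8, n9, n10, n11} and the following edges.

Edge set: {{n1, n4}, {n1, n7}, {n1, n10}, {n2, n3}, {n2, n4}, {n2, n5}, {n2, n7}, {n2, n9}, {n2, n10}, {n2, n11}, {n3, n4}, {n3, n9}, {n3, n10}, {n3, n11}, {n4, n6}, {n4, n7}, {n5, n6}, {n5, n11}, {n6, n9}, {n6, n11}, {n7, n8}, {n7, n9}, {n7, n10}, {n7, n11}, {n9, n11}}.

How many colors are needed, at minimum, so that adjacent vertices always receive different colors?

n2, n7, n9, n11 are mutually adjacent (a clique of size 4), so at least 4 colors are needed.
4 colors suffice: n1=2, n2=2, n3=1, n4=3, n5=4, n6=1, n7=1, n8=2, n9=4, n10=3, n11=3. Every edge joins two different colors.

4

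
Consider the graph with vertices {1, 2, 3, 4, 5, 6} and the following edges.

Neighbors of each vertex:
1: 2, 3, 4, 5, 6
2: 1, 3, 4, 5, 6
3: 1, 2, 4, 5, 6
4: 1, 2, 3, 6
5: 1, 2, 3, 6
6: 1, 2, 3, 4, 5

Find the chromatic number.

5

1, 2, 3, 4, 6 are pairwise adjacent (a clique of size 5), so at least 5 colors are needed.
5 colors suffice: color red → {6}; color blue → {2}; color green → {3}; color yellow → {1}; color purple → {4, 5}. Each edge has distinct colors on its endpoints.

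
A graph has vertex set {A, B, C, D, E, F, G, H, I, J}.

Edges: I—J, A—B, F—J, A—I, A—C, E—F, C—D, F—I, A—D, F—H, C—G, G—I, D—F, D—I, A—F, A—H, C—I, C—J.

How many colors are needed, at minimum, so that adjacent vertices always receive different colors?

4

A, D, F, I are pairwise adjacent (a clique of size 4), so at least 4 colors are needed.
4 colors suffice: color red → {B, C, F}; color blue → {E, H, I}; color green → {A, G, J}; color yellow → {D}. No two adjacent vertices share a color.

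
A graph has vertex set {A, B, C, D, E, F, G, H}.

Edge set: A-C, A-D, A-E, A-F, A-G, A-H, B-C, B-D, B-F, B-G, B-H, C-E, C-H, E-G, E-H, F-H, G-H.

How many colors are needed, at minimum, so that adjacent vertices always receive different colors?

A, E, G, H are pairwise adjacent (a clique of size 4), so at least 4 colors are needed.
4 colors suffice: color 1 → {D, H}; color 2 → {A, B}; color 3 → {C, F, G}; color 4 → {E}. Every edge joins two different colors.

4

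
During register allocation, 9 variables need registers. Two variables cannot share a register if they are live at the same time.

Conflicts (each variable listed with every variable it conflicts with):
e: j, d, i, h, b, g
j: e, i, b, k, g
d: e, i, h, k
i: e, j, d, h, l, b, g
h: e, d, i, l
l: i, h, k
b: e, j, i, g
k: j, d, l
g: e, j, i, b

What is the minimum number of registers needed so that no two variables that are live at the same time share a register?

5

e, j, i, b, g all conflict with each other, so at least 5 registers are needed.
5 registers suffice: register 1 → {i, k}; register 2 → {e, l}; register 3 → {j, d}; register 4 → {h, g}; register 5 → {b}. Every pair that conflicts lands in different registers.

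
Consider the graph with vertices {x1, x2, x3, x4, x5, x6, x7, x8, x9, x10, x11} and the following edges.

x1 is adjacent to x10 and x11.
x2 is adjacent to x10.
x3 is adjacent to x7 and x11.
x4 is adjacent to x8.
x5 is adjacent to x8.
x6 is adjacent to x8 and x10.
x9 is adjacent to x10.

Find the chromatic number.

2

x6 and x8 are adjacent, so at least 2 colors are needed.
One proper 2-coloring: x1=2, x2=2, x3=2, x4=2, x5=2, x6=2, x7=1, x8=1, x9=2, x10=1, x11=1. No two adjacent vertices share a color.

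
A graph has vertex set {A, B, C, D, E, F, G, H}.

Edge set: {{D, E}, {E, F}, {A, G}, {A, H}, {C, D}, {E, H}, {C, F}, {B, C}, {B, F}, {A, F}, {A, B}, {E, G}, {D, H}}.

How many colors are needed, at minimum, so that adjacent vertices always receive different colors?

3

D, E, H are pairwise adjacent, so at least 3 colors are needed.
3 colors suffice: color red → {A, C, E}; color blue → {F, G, H}; color green → {B, D}. No two adjacent vertices share a color.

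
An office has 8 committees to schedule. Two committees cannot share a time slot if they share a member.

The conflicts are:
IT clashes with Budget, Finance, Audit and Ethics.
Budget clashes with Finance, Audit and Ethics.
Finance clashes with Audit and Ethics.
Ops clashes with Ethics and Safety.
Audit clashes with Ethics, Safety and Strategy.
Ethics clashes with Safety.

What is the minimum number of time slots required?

5

IT, Budget, Finance, Audit, Ethics pairwise conflict, so at least 5 time slots are needed.
Using 5 time slots: IT=5, Budget=4, Finance=3, Ops=1, Audit=1, Ethics=2, Safety=3, Strategy=2. Each listed conflict is separated.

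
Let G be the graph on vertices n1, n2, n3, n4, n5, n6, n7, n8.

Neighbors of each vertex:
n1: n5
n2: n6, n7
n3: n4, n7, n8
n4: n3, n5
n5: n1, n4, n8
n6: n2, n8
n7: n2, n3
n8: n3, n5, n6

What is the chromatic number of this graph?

The cycle n3-n8-n6-n2-n7-n3 has odd length 5, so it cannot be 2-colored; at least 3 colors are needed.
3 colors suffice: color red → {n3, n5, n6}; color blue → {n1, n2, n4, n8}; color green → {n7}. Every edge joins two different colors.

3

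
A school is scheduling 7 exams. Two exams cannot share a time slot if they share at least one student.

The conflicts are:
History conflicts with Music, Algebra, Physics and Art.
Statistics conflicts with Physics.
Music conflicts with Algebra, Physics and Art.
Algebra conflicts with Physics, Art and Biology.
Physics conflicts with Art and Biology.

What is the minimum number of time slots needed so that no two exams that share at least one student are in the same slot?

5

History, Music, Algebra, Physics, Art pairwise conflict, so at least 5 time slots are needed.
5 time slots suffice: time slot 1 → {Physics}; time slot 2 → {Statistics, Algebra}; time slot 3 → {Art, Biology}; time slot 4 → {History}; time slot 5 → {Music}. No two conflicting exams share a time slot.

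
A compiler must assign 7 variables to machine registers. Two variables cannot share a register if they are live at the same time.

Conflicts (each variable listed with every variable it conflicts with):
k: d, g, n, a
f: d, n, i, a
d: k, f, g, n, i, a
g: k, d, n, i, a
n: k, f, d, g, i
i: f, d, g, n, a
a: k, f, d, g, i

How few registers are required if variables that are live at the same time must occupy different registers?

4

k, d, g, a pairwise conflict, so at least 4 registers are needed.
4 registers suffice: register 1 → {d}; register 2 → {f, g}; register 3 → {n, a}; register 4 → {k, i}. No two conflicting variables share a register.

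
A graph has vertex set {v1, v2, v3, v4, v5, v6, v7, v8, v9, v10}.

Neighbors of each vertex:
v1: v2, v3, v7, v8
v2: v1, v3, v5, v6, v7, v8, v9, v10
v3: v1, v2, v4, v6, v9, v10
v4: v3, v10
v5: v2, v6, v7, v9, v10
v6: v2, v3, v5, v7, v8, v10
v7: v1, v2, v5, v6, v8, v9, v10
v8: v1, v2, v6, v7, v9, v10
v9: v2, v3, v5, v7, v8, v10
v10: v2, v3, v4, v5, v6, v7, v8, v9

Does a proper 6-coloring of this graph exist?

Yes

The chromatic number is 5. v2, v7, v8, v9, v10 are mutually adjacent (a clique of size 5), so at least 5 colors are needed.
A valid assignment using 5 colors: v1=2, v2=1, v3=3, v4=1, v5=4, v6=5, v7=3, v8=4, v9=5, v10=2.
Since 6 ≥ 5, a proper 6-coloring certainly exists.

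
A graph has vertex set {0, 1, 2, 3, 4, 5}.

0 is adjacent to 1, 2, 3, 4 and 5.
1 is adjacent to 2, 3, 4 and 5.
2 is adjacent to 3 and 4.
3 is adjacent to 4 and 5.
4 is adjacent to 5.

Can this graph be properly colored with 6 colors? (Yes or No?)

Yes

The chromatic number is 5. 0, 1, 2, 3, 4 form a clique, so at least 5 colors are needed.
5 colors suffice: color a → {3}; color b → {1}; color c → {0}; color d → {4}; color e → {2, 5}.
Since 6 ≥ 5, a proper 6-coloring certainly exists.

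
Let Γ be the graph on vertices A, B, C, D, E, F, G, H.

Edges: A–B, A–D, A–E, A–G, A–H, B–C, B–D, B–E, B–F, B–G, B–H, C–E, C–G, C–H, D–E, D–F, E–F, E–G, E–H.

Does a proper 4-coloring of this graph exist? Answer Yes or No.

Yes

The chromatic number is 4. B, C, E, H are mutually adjacent (a clique of size 4), so at least 4 colors are needed.
4 colors suffice: color 1 → {E}; color 2 → {B}; color 3 → {A, C, F}; color 4 → {D, G, H}.
That is already a proper 4-coloring.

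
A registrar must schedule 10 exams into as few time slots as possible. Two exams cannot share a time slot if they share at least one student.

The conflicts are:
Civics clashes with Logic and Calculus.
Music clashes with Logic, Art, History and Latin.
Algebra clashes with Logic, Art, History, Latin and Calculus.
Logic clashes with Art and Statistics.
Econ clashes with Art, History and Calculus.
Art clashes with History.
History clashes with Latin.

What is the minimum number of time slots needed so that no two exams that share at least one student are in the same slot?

Music, Art, History are mutually in conflict, so at least 3 time slots are needed.
Using 3 time slots: Civics=3, Music=3, Algebra=3, Logic=2, Econ=3, Art=1, History=2, Latin=1, Calculus=1, Statistics=1. Each listed conflict is separated.

3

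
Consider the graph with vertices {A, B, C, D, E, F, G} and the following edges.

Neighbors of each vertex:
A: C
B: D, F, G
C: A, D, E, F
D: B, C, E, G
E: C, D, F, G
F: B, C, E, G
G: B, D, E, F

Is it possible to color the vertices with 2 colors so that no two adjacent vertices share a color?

C, E, F are pairwise adjacent, so at least 3 colors are needed.
So 2 colors are not enough.

No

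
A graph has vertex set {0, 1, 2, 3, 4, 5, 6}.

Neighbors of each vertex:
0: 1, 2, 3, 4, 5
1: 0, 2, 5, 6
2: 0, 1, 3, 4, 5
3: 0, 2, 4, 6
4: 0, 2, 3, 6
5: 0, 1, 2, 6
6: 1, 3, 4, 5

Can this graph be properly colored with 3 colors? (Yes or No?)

0, 2, 3, 4 are mutually adjacent (a clique of size 4), so at least 4 colors are needed.
So 3 colors are not enough.

No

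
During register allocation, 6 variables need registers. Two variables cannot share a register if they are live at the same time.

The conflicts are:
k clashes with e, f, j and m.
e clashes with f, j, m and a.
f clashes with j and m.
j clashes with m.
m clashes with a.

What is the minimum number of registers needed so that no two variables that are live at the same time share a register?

k, e, f, j, m pairwise conflict, so at least 5 registers are needed.
A valid assignment using 5 registers: k=3, e=2, f=4, j=5, m=1, a=3. No two conflicting variables share a register.

5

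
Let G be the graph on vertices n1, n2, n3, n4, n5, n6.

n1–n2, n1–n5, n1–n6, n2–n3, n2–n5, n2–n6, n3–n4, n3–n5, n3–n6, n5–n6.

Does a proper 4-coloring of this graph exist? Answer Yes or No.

The chromatic number is 4. n1, n2, n5, n6 form a clique, so at least 4 colors are needed.
4 colors suffice: color 1 → {n1, n3}; color 2 → {n4, n6}; color 3 → {n2}; color 4 → {n5}.
That is already a proper 4-coloring.

Yes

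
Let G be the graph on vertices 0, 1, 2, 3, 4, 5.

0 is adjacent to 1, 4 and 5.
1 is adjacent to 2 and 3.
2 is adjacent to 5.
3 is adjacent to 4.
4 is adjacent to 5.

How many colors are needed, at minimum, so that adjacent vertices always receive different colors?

3

0, 4, 5 are mutually adjacent, so at least 3 colors are needed.
3 colors suffice: color red → {1, 5}; color blue → {2, 4}; color green → {0, 3}. No two adjacent vertices share a color.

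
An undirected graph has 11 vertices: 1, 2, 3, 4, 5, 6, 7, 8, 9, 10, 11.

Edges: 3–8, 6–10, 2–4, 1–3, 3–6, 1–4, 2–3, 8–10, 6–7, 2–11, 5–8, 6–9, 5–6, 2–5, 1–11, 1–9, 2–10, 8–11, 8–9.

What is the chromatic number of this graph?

3 and 6 are adjacent, so at least 2 colors are needed.
One proper 2-coloring: 1=a, 2=a, 3=b, 4=b, 5=b, 6=a, 7=b, 8=a, 9=b, 10=b, 11=b. Every edge joins two different colors.

2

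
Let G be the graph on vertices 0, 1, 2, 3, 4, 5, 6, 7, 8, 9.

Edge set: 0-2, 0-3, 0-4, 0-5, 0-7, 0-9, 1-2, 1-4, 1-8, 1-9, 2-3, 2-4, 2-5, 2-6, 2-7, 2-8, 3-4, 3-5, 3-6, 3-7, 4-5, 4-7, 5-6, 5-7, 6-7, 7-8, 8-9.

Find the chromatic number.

6

0, 2, 3, 4, 5, 7 are mutually adjacent (a clique of size 6), so at least 6 colors are needed.
6 colors suffice: color a → {2, 9}; color b → {1, 7}; color c → {0, 6, 8}; color d → {5}; color e → {4}; color f → {3}. Each edge has distinct colors on its endpoints.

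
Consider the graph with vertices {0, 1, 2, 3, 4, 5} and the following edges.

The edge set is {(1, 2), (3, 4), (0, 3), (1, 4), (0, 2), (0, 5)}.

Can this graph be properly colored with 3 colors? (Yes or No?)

Yes

The chromatic number is 3. The cycle 3-0-2-1-4-3 has odd length 5, so it cannot be 2-colored; at least 3 colors are needed.
3 colors suffice: color red → {0, 1}; color blue → {2, 4, 5}; color green → {3}.
That is already a proper 3-coloring.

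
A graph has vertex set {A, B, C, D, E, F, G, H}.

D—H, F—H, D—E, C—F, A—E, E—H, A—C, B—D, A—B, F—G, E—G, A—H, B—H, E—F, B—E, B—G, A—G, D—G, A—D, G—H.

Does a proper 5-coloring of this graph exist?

No

A, B, D, E, G, H form a clique, so at least 6 colors are needed.
So 5 colors are not enough.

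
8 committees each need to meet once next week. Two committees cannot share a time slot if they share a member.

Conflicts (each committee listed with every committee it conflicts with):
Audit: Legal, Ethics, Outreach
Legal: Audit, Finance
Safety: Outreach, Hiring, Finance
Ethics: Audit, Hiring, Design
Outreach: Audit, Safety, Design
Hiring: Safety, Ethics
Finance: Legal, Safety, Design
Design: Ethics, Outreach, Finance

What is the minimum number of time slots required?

The cycle Outreach-Safety-Hiring-Ethics-Audit-Outreach has odd length 5, so it cannot be 2-colored; at least 3 time slots are needed.
3 time slots suffice: Audit=1, Legal=3, Safety=1, Ethics=2, Outreach=2, Hiring=3, Finance=2, Design=1. Each listed conflict is separated.

3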